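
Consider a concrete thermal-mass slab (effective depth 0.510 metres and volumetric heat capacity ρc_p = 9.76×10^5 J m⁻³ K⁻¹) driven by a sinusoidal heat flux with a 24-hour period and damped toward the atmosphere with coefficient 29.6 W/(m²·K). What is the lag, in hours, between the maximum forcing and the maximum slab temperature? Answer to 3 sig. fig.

3.38 hours

Areal heat capacity C = ρc_p × D = 9.76×10^5 × 0.510 = 4.98×10^5 J/(m^2 K).
ω = 2π / 86400 s = 7.27×10^-5 s⁻¹.
Phase lag φ = arctan(Cω/λ) = arctan(36.2/29.6) = 0.885 rad.
Time lag = φ / ω = 0.885 / 7.27×10^-5 = 12200 s = 3.38 hours.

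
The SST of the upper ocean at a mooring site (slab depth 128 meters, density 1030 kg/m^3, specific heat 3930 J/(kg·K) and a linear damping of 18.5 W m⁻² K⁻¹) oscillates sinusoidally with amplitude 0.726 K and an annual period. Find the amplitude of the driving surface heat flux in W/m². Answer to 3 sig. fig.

Areal heat capacity C = ρ c_p D = 1030 × 3930 × 128 = 5.18×10^8 J m⁻² K⁻¹.
ω = 2π / 3.15×10^7 s = 1.99×10^-7 s⁻¹.
√((Cω)² + λ²) = √((103)² + 18.5²) = 105 W/(m²·K).
F₀ = A × √((Cω)²+λ²) = 0.726 × 105 = 76.1 W/m².

76.1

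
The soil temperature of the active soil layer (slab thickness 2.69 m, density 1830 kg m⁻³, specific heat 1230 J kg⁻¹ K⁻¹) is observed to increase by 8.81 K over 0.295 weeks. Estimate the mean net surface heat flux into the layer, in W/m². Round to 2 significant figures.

Areal heat capacity C = ρ c_p D = 1830 × 1230 × 2.69 = 6.05×10^6 J/(m^2 K).
Required heat per unit area: Q = C ΔT = 6.05×10^6 × 8.81 = 5.33×10^7 J/m².
Flux F = Q / Δt = 5.33×10^7 / 1.78×10^5 s = 299 W/m².

300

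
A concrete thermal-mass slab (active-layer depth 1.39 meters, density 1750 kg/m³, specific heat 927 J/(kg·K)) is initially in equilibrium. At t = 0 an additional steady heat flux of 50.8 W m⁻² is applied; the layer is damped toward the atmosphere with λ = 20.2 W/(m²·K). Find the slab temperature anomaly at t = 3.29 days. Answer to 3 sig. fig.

2.32 K

Areal heat capacity C = ρ c_p D = 1750 × 927 × 1.39 = 2.25×10^6 J/(m²·K).
τ = C / λ = 2.25×10^6 / 20.2 = 1.12×10^5 s.
Equilibrium anomaly ΔT_eq = F / λ = 50.8 / 20.2 = 2.51 K.
t = 3.29 days = 2.84×10^5 s, so t/τ = 2.55.
ΔT(t) = ΔT_eq (1 − e^(−t/τ)) = 2.51 × (1 − e^−2.55) = 2.32 K.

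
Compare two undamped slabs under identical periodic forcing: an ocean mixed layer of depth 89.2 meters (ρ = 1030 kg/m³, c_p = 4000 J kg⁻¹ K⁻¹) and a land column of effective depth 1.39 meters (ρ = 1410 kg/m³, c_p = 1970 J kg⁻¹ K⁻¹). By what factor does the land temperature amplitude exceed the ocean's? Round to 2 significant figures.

95

C_ocean = 1030 × 4000 × 89.2 = 3.68×10^8 J/(m²·K).
C_land = 1410 × 1970 × 1.39 = 3.86×10^6 J/(m²·K).
Undamped amplitude ∝ 1/C, so A_land/A_ocean = C_ocean/C_land = 95.2.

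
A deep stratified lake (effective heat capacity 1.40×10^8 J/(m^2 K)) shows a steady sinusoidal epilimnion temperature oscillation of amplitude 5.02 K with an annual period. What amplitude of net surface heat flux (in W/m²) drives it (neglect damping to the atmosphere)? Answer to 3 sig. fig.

140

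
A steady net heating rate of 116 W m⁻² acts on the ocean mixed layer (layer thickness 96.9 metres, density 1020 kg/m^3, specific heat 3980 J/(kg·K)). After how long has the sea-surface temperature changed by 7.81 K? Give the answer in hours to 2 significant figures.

7400 hours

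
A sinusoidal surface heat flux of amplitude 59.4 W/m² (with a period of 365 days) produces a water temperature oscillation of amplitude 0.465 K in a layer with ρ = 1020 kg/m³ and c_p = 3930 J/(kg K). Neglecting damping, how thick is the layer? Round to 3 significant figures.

ω = 2π / 3.15×10^7 s = 1.99×10^-7 s⁻¹.
Required C = F₀ / (A ω) = 59.4 / (0.465 × 1.99×10^-7) = 6.41×10^8 J/(m²·K).
D = C / (ρ c_p) = 6.41×10^8 / (1020 × 3930) = 160 m.

160 m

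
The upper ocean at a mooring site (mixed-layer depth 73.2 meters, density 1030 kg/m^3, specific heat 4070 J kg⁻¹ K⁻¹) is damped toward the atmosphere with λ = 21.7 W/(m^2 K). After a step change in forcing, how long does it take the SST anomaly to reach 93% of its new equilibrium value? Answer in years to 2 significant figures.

1.2 years

Areal heat capacity C = ρ c_p D = 1030 × 4070 × 73.2 = 3.07×10^8 J/(m²·K).
τ = C / λ = 3.07×10^8 / 21.7 = 1.41×10^7 s.
Fraction reached: 1 − e^(−t/τ) = 0.93 ⇒ t = −τ ln(1 − 0.93) = τ × 2.66.
t = 3.76×10^7 s = 1.19 years.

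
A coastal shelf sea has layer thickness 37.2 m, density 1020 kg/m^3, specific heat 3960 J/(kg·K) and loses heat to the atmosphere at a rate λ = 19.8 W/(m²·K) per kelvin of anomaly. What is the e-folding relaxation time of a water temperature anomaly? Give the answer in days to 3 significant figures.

87.8 days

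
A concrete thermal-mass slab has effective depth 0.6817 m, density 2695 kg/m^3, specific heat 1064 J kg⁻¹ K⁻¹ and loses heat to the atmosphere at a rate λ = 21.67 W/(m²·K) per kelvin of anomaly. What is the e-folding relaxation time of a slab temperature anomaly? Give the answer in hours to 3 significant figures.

Areal heat capacity C = ρ c_p D = 2695 × 1064 × 0.6817 = 1.95×10^6 J/(m^2 K).
Relaxation time τ = C / λ = 1.95×10^6 / 21.67 = 90200 s.
In hours: 90200 s / (3600 s/hour) = 25.1 hours.

25.1 hours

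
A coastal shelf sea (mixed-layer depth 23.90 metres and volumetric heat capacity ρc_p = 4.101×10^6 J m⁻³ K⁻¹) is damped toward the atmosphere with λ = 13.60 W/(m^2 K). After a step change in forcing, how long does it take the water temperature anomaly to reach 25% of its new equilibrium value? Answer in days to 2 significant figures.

24 days

Areal heat capacity C = ρc_p × D = 4.101×10^6 × 23.90 = 9.80×10^7 J m⁻² K⁻¹.
τ = C / λ = 9.80×10^7 / 13.60 = 7.21×10^6 s.
Fraction reached: 1 − e^(−t/τ) = 0.25 ⇒ t = −τ ln(1 − 0.25) = τ × 0.288.
t = 2.07×10^6 s = 24.0 days.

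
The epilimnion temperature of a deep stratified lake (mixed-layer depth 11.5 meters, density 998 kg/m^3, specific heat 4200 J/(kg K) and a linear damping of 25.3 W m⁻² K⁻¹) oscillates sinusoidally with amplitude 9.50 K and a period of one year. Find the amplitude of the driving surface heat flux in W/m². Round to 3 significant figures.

257

Areal heat capacity C = ρ c_p D = 998 × 4200 × 11.5 = 4.82×10^7 J m⁻² K⁻¹.
ω = 2π / 3.15×10^7 s = 1.99×10^-7 s⁻¹.
√((Cω)² + λ²) = √((9.60)² + 25.3²) = 27.1 W/(m²·K).
F₀ = A × √((Cω)²+λ²) = 9.50 × 27.1 = 257 W/m².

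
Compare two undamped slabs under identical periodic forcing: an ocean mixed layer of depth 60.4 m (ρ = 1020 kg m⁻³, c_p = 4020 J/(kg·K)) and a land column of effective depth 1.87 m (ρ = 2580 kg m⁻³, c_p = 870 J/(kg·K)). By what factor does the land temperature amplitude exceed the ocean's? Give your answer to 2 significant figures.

C_ocean = 1020 × 4020 × 60.4 = 2.48×10^8 J/(m²·K).
C_land = 2580 × 870 × 1.87 = 4.20×10^6 J/(m²·K).
Undamped amplitude ∝ 1/C, so A_land/A_ocean = C_ocean/C_land = 59.0.

59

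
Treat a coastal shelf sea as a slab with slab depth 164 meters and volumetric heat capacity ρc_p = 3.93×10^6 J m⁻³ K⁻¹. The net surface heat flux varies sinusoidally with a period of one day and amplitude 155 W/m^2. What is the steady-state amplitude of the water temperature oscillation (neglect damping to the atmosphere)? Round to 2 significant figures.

0.0033 K

Areal heat capacity C = ρc_p × D = 3.93×10^6 × 164 = 6.45×10^8 J/(m²·K).
Angular frequency ω = 2π / T = 2π / 86400 s = 7.27×10^-5 s⁻¹.
Cω = 6.45×10^8 × 7.27×10^-5 = 46900 W/(m²·K).
Amplitude A = F₀ / (Cω) = 155 / 46900 = 0.00331 K.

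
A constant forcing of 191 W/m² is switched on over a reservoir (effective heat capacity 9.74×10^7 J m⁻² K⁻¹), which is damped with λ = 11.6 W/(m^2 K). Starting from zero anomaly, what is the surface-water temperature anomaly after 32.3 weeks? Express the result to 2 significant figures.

Areal heat capacity C = 9.74×10^7 J m⁻² K⁻¹ (given).
τ = C / λ = 9.74×10^7 / 11.6 = 8.40×10^6 s.
Equilibrium anomaly ΔT_eq = F / λ = 191 / 11.6 = 16.5 K.
t = 32.3 weeks = 1.95×10^7 s, so t/τ = 2.33.
ΔT(t) = ΔT_eq (1 − e^(−t/τ)) = 16.5 × (1 − e^−2.33) = 14.9 K.

15 K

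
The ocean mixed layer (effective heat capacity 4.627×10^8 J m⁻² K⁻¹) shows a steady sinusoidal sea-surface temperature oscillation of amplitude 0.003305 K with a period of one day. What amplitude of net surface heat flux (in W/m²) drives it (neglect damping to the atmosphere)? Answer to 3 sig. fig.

Areal heat capacity C = 4.627×10^8 J m⁻² K⁻¹ (given).
ω = 2π / 86400 s = 7.27×10^-5 s⁻¹.
Cω = 4.63×10^8 × 7.27×10^-5 = 33600 W/(m²·K).
F₀ = A × Cω = 0.003305 × 33600 = 111 W/m².

111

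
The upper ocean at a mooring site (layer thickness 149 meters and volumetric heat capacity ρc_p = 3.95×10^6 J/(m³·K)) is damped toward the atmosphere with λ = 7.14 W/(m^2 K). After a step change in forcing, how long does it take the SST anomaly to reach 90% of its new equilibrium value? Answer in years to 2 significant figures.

Areal heat capacity C = ρc_p × D = 3.95×10^6 × 149 = 5.89×10^8 J/(m²·K).
τ = C / λ = 5.89×10^8 / 7.14 = 8.24×10^7 s.
Fraction reached: 1 − e^(−t/τ) = 0.90 ⇒ t = −τ ln(1 − 0.90) = τ × 2.30.
t = 1.90×10^8 s = 6.01 years.

6.0 years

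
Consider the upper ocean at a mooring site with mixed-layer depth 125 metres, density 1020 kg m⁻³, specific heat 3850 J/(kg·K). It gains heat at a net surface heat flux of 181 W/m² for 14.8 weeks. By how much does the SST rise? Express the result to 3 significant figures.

Areal heat capacity C = ρ c_p D = 1020 × 3850 × 125 = 4.91×10^8 J/(m^2 K).
Net heat input Q = F Δt = 181 × (14.8 weeks × 6.048×10^5 s/week) = 1.62×10^9 J/m².
ΔT = Q / C = 1.62×10^9 / 4.91×10^8 = 3.30 K.

3.30 K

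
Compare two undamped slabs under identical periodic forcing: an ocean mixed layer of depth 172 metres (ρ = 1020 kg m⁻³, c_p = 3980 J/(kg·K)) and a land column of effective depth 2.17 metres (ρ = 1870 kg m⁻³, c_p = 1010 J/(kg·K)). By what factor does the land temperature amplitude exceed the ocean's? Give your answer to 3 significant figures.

170

C_ocean = 1020 × 3980 × 172 = 6.98×10^8 J/(m²·K).
C_land = 1870 × 1010 × 2.17 = 4.10×10^6 J/(m²·K).
Undamped amplitude ∝ 1/C, so A_land/A_ocean = C_ocean/C_land = 170.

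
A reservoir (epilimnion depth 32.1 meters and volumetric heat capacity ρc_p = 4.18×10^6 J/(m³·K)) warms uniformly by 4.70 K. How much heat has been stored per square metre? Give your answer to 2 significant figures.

6.3×10^8

Areal heat capacity C = ρc_p × D = 4.18×10^6 × 32.1 = 1.34×10^8 J/(m²·K).
ΔQ = C ΔT = 1.34×10^8 × 4.70 = 6.31×10^8 J/m².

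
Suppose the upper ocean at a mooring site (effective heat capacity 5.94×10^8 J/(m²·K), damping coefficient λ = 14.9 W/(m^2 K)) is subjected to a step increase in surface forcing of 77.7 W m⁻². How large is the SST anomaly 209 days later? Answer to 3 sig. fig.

Areal heat capacity C = 5.94×10^8 J/(m²·K) (given).
τ = C / λ = 5.94×10^8 / 14.9 = 3.99×10^7 s.
Equilibrium anomaly ΔT_eq = F / λ = 77.7 / 14.9 = 5.21 K.
t = 209 days = 1.81×10^7 s, so t/τ = 0.453.
ΔT(t) = ΔT_eq (1 − e^(−t/τ)) = 5.21 × (1 − e^−0.453) = 1.90 K.

1.90 K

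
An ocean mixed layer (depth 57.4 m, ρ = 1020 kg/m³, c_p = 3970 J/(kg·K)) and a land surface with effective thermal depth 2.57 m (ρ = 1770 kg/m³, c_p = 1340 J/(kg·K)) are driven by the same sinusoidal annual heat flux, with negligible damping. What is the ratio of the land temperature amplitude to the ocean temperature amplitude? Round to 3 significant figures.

38.1

C_ocean = 1020 × 3970 × 57.4 = 2.32×10^8 J/(m²·K).
C_land = 1770 × 1340 × 2.57 = 6.10×10^6 J/(m²·K).
Undamped amplitude ∝ 1/C, so A_land/A_ocean = C_ocean/C_land = 38.1.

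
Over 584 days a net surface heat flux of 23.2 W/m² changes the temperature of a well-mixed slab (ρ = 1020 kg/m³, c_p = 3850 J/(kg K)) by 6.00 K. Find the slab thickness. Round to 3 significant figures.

Heat input Q = F Δt = 23.2 × 5.05×10^7 s = 1.17×10^9 J/m².
Required areal heat capacity C = Q / ΔT = 1.95×10^8 J/(m²·K).
Depth D = C / (ρ c_p) = 1.95×10^8 / (1020 × 3850) = 49.7 m.

49.7 m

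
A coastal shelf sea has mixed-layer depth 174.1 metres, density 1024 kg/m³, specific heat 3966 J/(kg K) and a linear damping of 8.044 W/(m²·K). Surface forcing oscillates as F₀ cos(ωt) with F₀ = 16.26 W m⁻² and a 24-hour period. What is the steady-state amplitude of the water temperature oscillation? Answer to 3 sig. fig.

Areal heat capacity C = ρ c_p D = 1024 × 3966 × 174.1 = 7.07×10^8 J/(m^2 K).
Angular frequency ω = 2π / T = 2π / 86400 s = 7.27×10^-5 s⁻¹.
√((Cω)² + λ²) = √((51400)² + 8.044²) = 51400 W/(m²·K).
Amplitude A = F₀ / √((Cω)²+λ²) = 16.26 / 51400 = 3.16×10^-4 K.

3.16×10^-4 K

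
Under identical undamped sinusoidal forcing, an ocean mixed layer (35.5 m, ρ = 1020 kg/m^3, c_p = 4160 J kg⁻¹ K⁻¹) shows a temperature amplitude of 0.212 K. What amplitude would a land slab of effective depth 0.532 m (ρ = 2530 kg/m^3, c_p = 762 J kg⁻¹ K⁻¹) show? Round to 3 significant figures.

C_ocean = 1.51×10^8 J/(m²·K); C_land = 1.03×10^6 J/(m²·K).
A ∝ 1/C ⇒ A_land = A_ocean × C_ocean/C_land = 0.212 × 147 = 31.1 K.

31.1 K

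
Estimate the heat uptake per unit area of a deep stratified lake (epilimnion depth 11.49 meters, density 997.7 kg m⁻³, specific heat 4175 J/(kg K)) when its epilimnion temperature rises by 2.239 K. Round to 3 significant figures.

1.07×10^8

Areal heat capacity C = ρ c_p D = 997.7 × 4175 × 11.49 = 4.79×10^7 J/(m^2 K).
ΔQ = C ΔT = 4.79×10^7 × 2.239 = 1.07×10^8 J/m².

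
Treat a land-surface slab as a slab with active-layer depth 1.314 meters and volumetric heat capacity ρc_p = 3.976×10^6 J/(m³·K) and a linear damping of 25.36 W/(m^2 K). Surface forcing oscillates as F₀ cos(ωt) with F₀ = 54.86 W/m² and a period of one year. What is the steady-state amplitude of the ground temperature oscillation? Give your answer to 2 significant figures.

2.2 K

Areal heat capacity C = ρc_p × D = 3.976×10^6 × 1.314 = 5.22×10^6 J/(m²·K).
Angular frequency ω = 2π / T = 2π / 3.15×10^7 s = 1.99×10^-7 s⁻¹.
√((Cω)² + λ²) = √((1.04)² + 25.36²) = 25.4 W/(m²·K).
Amplitude A = F₀ / √((Cω)²+λ²) = 54.86 / 25.4 = 2.16 K.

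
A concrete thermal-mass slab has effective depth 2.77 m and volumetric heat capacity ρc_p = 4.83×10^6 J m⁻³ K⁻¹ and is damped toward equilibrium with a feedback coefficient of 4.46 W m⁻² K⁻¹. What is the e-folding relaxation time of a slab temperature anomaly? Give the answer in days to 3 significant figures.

34.7 days

Areal heat capacity C = ρc_p × D = 4.83×10^6 × 2.77 = 1.34×10^7 J/(m²·K).
Relaxation time τ = C / λ = 1.34×10^7 / 4.46 = 3.00×10^6 s.
In days: 3.00×10^6 s / (86400 s/day) = 34.7 days.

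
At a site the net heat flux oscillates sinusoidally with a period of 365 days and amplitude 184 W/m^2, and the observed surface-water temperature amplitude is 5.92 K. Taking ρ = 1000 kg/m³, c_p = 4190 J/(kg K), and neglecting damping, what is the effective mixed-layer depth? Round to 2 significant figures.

ω = 2π / 3.15×10^7 s = 1.99×10^-7 s⁻¹.
Required C = F₀ / (A ω) = 184 / (5.92 × 1.99×10^-7) = 1.56×10^8 J/(m²·K).
D = C / (ρ c_p) = 1.56×10^8 / (1000 × 4190) = 37.2 m.

37 m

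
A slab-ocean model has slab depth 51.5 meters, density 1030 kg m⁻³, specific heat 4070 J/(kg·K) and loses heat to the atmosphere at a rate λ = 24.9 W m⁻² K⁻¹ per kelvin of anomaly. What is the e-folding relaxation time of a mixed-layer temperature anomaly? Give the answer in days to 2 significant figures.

100 days

Areal heat capacity C = ρ c_p D = 1030 × 4070 × 51.5 = 2.16×10^8 J m⁻² K⁻¹.
Relaxation time τ = C / λ = 2.16×10^8 / 24.9 = 8.67×10^6 s.
In days: 8.67×10^6 s / (86400 s/day) = 100 days.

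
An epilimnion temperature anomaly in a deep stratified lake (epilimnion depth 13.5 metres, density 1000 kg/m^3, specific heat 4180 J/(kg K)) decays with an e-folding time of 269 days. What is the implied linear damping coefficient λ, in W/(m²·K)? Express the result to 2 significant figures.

Areal heat capacity C = ρ c_p D = 1000 × 4180 × 13.5 = 5.64×10^7 J m⁻² K⁻¹.
τ = 269 days = 2.32×10^7 s.
λ = C / τ = 5.64×10^7 / 2.32×10^7 = 2.43 W/(m²·K).

2.4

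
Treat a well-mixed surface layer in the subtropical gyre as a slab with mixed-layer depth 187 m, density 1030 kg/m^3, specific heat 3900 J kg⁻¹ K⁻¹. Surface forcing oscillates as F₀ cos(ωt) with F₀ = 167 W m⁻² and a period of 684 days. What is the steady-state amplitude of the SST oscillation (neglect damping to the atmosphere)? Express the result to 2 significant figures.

2.1 K

Areal heat capacity C = ρ c_p D = 1030 × 3900 × 187 = 7.51×10^8 J/(m²·K).
Angular frequency ω = 2π / T = 2π / 5.91×10^7 s = 1.06×10^-7 s⁻¹.
Cω = 7.51×10^8 × 1.06×10^-7 = 79.9 W/(m²·K).
Amplitude A = F₀ / (Cω) = 167 / 79.9 = 2.09 K.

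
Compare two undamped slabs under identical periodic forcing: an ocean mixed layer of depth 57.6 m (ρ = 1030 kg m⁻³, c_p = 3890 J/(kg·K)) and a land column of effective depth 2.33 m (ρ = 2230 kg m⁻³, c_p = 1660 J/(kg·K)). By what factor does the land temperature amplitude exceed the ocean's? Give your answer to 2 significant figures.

27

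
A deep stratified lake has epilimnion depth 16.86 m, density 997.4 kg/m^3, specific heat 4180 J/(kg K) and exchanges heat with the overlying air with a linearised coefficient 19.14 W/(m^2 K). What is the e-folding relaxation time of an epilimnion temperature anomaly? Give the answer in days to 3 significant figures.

42.5 days

Areal heat capacity C = ρ c_p D = 997.4 × 4180 × 16.86 = 7.03×10^7 J m⁻² K⁻¹.
Relaxation time τ = C / λ = 7.03×10^7 / 19.14 = 3.67×10^6 s.
In days: 3.67×10^6 s / (86400 s/day) = 42.5 days.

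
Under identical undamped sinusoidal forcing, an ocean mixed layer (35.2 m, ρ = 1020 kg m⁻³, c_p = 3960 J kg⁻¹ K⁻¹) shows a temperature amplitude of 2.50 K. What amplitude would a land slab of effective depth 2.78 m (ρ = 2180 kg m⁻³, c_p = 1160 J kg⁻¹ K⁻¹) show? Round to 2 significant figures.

C_ocean = 1.42×10^8 J/(m²·K); C_land = 7.03×10^6 J/(m²·K).
A ∝ 1/C ⇒ A_land = A_ocean × C_ocean/C_land = 2.50 × 20.2 = 50.6 K.

51 K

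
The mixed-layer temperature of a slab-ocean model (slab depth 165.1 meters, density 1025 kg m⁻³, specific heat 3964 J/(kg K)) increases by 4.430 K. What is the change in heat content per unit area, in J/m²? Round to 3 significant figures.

2.97×10^9

Areal heat capacity C = ρ c_p D = 1025 × 3964 × 165.1 = 6.71×10^8 J m⁻² K⁻¹.
ΔQ = C ΔT = 6.71×10^8 × 4.430 = 2.97×10^9 J/m².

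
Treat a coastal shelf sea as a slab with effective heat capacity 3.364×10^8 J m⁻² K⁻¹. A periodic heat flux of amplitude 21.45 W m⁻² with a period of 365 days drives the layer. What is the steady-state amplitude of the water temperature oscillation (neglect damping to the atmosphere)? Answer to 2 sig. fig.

Areal heat capacity C = 3.364×10^8 J m⁻² K⁻¹ (given).
Angular frequency ω = 2π / T = 2π / 3.15×10^7 s = 1.99×10^-7 s⁻¹.
Cω = 3.36×10^8 × 1.99×10^-7 = 67.0 W/(m²·K).
Amplitude A = F₀ / (Cω) = 21.45 / 67.0 = 0.320 K.

0.32 K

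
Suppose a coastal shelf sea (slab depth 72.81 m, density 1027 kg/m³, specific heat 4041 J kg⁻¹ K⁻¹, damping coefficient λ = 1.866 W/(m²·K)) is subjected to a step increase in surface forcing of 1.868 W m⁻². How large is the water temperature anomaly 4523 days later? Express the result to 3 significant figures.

Areal heat capacity C = ρ c_p D = 1027 × 4041 × 72.81 = 3.02×10^8 J/(m²·K).
τ = C / λ = 3.02×10^8 / 1.866 = 1.62×10^8 s.
Equilibrium anomaly ΔT_eq = F / λ = 1.868 / 1.866 = 1.00 K.
t = 4523 days = 3.91×10^8 s, so t/τ = 2.41.
ΔT(t) = ΔT_eq (1 − e^(−t/τ)) = 1.00 × (1 − e^−2.41) = 0.911 K.

0.911 K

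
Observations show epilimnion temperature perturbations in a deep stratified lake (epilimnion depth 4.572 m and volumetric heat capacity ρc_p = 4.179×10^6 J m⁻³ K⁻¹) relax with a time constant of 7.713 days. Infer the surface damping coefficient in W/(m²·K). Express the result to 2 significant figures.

Areal heat capacity C = ρc_p × D = 4.179×10^6 × 4.572 = 1.91×10^7 J/(m^2 K).
τ = 7.713 days = 6.66×10^5 s.
λ = C / τ = 1.91×10^7 / 6.66×10^5 = 28.7 W/(m²·K).

29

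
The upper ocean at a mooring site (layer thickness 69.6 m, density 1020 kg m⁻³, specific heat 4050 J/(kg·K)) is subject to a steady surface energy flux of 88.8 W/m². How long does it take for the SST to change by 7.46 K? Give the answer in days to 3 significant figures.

280 days

Areal heat capacity C = ρ c_p D = 1020 × 4050 × 69.6 = 2.88×10^8 J/(m²·K).
Time required: Δt = C ΔT / F = 2.88×10^8 × 7.46 / 88.8 = 2.42×10^7 s.
In days: 2.42×10^7 s / (86400 s/day) = 280 days.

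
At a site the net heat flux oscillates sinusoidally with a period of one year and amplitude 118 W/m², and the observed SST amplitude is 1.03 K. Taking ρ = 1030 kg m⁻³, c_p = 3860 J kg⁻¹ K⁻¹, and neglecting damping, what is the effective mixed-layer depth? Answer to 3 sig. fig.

ω = 2π / 3.15×10^7 s = 1.99×10^-7 s⁻¹.
Required C = F₀ / (A ω) = 118 / (1.03 × 1.99×10^-7) = 5.75×10^8 J/(m²·K).
D = C / (ρ c_p) = 5.75×10^8 / (1030 × 3860) = 145 m.

145 m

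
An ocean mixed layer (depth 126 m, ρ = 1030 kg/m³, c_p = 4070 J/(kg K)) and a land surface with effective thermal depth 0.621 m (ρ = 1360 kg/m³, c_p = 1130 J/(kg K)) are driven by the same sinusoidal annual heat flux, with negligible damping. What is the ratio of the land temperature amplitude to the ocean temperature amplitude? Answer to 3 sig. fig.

553

C_ocean = 1030 × 4070 × 126 = 5.28×10^8 J/(m²·K).
C_land = 1360 × 1130 × 0.621 = 9.54×10^5 J/(m²·K).
Undamped amplitude ∝ 1/C, so A_land/A_ocean = C_ocean/C_land = 553.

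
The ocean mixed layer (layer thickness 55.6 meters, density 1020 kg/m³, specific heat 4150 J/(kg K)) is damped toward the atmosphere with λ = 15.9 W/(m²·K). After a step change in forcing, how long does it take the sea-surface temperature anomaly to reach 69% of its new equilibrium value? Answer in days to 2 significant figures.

Areal heat capacity C = ρ c_p D = 1020 × 4150 × 55.6 = 2.35×10^8 J/(m^2 K).
τ = C / λ = 2.35×10^8 / 15.9 = 1.48×10^7 s.
Fraction reached: 1 − e^(−t/τ) = 0.69 ⇒ t = −τ ln(1 − 0.69) = τ × 1.17.
t = 1.73×10^7 s = 201 days.

200 days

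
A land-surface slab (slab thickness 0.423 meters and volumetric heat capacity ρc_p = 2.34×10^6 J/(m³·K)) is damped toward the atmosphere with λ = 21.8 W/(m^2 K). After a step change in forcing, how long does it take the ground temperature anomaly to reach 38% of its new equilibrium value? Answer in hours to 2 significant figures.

6.0 hours

Areal heat capacity C = ρc_p × D = 2.34×10^6 × 0.423 = 9.90×10^5 J m⁻² K⁻¹.
τ = C / λ = 9.90×10^5 / 21.8 = 45400 s.
Fraction reached: 1 − e^(−t/τ) = 0.38 ⇒ t = −τ ln(1 − 0.38) = τ × 0.478.
t = 21700 s = 6.03 hours.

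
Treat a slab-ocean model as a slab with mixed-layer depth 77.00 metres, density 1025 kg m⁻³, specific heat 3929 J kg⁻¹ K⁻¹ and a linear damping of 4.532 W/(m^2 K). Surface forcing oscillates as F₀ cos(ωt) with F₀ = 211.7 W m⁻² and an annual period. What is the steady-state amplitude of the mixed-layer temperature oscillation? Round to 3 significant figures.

Areal heat capacity C = ρ c_p D = 1025 × 3929 × 77.00 = 3.10×10^8 J/(m^2 K).
Angular frequency ω = 2π / T = 2π / 3.15×10^7 s = 1.99×10^-7 s⁻¹.
√((Cω)² + λ²) = √((61.8)² + 4.532²) = 61.9 W/(m²·K).
Amplitude A = F₀ / √((Cω)²+λ²) = 211.7 / 61.9 = 3.42 K.

3.42 K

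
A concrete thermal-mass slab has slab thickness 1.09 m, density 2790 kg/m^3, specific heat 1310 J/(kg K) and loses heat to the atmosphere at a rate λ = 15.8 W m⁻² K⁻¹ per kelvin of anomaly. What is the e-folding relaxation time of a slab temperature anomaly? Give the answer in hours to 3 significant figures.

70.0 hours

Areal heat capacity C = ρ c_p D = 2790 × 1310 × 1.09 = 3.98×10^6 J/(m^2 K).
Relaxation time τ = C / λ = 3.98×10^6 / 15.8 = 2.52×10^5 s.
In hours: 2.52×10^5 s / (3600 s/hour) = 70.0 hours.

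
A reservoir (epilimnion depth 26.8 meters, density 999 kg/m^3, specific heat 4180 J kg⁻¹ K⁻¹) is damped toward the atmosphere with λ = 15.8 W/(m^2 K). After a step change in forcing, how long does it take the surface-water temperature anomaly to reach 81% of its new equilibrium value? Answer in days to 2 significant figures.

Areal heat capacity C = ρ c_p D = 999 × 4180 × 26.8 = 1.12×10^8 J/(m^2 K).
τ = C / λ = 1.12×10^8 / 15.8 = 7.08×10^6 s.
Fraction reached: 1 − e^(−t/τ) = 0.81 ⇒ t = −τ ln(1 − 0.81) = τ × 1.66.
t = 1.18×10^7 s = 136 days.

140 days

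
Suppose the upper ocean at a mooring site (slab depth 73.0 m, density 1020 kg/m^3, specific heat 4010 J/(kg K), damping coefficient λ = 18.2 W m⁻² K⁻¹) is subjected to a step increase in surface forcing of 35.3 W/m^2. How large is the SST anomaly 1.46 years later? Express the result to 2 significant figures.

1.8 K

Areal heat capacity C = ρ c_p D = 1020 × 4010 × 73.0 = 2.99×10^8 J/(m^2 K).
τ = C / λ = 2.99×10^8 / 18.2 = 1.64×10^7 s.
Equilibrium anomaly ΔT_eq = F / λ = 35.3 / 18.2 = 1.94 K.
t = 1.46 years = 4.61×10^7 s, so t/τ = 2.81.
ΔT(t) = ΔT_eq (1 − e^(−t/τ)) = 1.94 × (1 − e^−2.81) = 1.82 K.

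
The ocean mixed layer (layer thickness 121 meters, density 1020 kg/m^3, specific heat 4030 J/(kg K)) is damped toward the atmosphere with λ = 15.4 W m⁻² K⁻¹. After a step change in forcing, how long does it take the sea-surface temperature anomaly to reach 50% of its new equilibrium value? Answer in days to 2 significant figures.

Areal heat capacity C = ρ c_p D = 1020 × 4030 × 121 = 4.97×10^8 J/(m²·K).
τ = C / λ = 4.97×10^8 / 15.4 = 3.23×10^7 s.
Fraction reached: 1 − e^(−t/τ) = 0.50 ⇒ t = −τ ln(1 − 0.50) = τ × 0.693.
t = 2.24×10^7 s = 259 days.

260 days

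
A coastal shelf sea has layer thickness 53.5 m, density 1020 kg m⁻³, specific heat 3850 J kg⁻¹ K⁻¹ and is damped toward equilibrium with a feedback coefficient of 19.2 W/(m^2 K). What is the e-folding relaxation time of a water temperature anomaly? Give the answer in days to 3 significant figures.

Areal heat capacity C = ρ c_p D = 1020 × 3850 × 53.5 = 2.10×10^8 J/(m^2 K).
Relaxation time τ = C / λ = 2.10×10^8 / 19.2 = 1.09×10^7 s.
In days: 1.09×10^7 s / (86400 s/day) = 127 days.

127 days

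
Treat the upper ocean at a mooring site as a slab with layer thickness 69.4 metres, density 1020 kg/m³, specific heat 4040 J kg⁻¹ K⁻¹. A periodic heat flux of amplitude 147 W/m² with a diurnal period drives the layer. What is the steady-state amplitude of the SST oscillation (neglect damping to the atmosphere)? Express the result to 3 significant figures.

0.00707 K

Areal heat capacity C = ρ c_p D = 1020 × 4040 × 69.4 = 2.86×10^8 J/(m²·K).
Angular frequency ω = 2π / T = 2π / 86400 s = 7.27×10^-5 s⁻¹.
Cω = 2.86×10^8 × 7.27×10^-5 = 20800 W/(m²·K).
Amplitude A = F₀ / (Cω) = 147 / 20800 = 0.00707 K.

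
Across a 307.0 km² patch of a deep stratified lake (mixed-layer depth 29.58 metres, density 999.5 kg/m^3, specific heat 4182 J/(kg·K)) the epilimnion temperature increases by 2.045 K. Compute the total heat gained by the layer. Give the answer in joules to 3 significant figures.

7.76×10^16 J

Areal heat capacity C = ρ c_p D = 999.5 × 4182 × 29.58 = 1.24×10^8 J m⁻² K⁻¹.
Heat per unit area: q = C ΔT = 1.24×10^8 × 2.045 = 2.53×10^8 J/m².
Total heat: Q = q × A = 2.53×10^8 × (307.0 × 10⁶ m²) = 7.76×10^16 J.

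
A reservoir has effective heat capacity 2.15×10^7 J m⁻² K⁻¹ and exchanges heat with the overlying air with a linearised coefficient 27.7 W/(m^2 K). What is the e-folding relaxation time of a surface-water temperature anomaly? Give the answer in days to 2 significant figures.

9.0 days

Areal heat capacity C = 2.15×10^7 J m⁻² K⁻¹ (given).
Relaxation time τ = C / λ = 2.15×10^7 / 27.7 = 7.76×10^5 s.
In days: 7.76×10^5 s / (86400 s/day) = 8.98 days.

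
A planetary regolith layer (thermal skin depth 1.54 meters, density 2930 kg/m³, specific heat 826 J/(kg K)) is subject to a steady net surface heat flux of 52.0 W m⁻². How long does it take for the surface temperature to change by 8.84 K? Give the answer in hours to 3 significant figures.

176 hours

Areal heat capacity C = ρ c_p D = 2930 × 826 × 1.54 = 3.73×10^6 J m⁻² K⁻¹.
Time required: Δt = C ΔT / F = 3.73×10^6 × 8.84 / 52.0 = 6.34×10^5 s.
In hours: 6.34×10^5 s / (3600 s/hour) = 176 hours.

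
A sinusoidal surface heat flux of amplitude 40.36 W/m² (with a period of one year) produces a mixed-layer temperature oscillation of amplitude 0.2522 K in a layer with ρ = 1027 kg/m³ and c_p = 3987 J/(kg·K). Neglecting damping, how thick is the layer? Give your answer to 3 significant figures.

ω = 2π / 3.15×10^7 s = 1.99×10^-7 s⁻¹.
Required C = F₀ / (A ω) = 40.36 / (0.2522 × 1.99×10^-7) = 8.03×10^8 J/(m²·K).
D = C / (ρ c_p) = 8.03×10^8 / (1027 × 3987) = 196 m.

196 m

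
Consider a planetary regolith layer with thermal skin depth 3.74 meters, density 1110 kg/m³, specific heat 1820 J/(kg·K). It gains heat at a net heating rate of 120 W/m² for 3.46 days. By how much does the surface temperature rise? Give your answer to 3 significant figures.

4.75 K

Areal heat capacity C = ρ c_p D = 1110 × 1820 × 3.74 = 7.56×10^6 J m⁻² K⁻¹.
Net heat input Q = F Δt = 120 × (3.46 days × 86400 s/day) = 3.59×10^7 J/m².
ΔT = Q / C = 3.59×10^7 / 7.56×10^6 = 4.75 K.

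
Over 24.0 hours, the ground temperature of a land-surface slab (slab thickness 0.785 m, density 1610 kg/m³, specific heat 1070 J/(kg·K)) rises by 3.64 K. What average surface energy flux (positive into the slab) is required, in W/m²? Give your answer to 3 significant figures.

57.0

Areal heat capacity C = ρ c_p D = 1610 × 1070 × 0.785 = 1.35×10^6 J m⁻² K⁻¹.
Required heat per unit area: Q = C ΔT = 1.35×10^6 × 3.64 = 4.92×10^6 J/m².
Flux F = Q / Δt = 4.92×10^6 / 86400 s = 57.0 W/m².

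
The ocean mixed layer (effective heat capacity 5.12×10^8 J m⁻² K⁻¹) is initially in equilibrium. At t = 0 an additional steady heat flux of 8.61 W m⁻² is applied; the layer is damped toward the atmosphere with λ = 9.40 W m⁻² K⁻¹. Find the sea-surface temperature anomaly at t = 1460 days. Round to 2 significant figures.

Areal heat capacity C = 5.12×10^8 J m⁻² K⁻¹ (given).
τ = C / λ = 5.12×10^8 / 9.40 = 5.45×10^7 s.
Equilibrium anomaly ΔT_eq = F / λ = 8.61 / 9.40 = 0.916 K.
t = 1460 days = 1.26×10^8 s, so t/τ = 2.32.
ΔT(t) = ΔT_eq (1 − e^(−t/τ)) = 0.916 × (1 − e^−2.32) = 0.826 K.

0.83 K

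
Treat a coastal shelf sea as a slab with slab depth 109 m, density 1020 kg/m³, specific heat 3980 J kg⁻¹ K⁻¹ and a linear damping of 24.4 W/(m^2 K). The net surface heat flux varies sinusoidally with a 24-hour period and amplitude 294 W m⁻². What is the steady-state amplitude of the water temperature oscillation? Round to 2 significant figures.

0.0091 K

Areal heat capacity C = ρ c_p D = 1020 × 3980 × 109 = 4.42×10^8 J m⁻² K⁻¹.
Angular frequency ω = 2π / T = 2π / 86400 s = 7.27×10^-5 s⁻¹.
√((Cω)² + λ²) = √((32200)² + 24.4²) = 32200 W/(m²·K).
Amplitude A = F₀ / √((Cω)²+λ²) = 294 / 32200 = 0.00914 K.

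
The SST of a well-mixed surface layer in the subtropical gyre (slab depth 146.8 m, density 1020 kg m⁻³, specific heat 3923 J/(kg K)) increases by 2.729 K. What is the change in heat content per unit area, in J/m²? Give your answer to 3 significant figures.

Areal heat capacity C = ρ c_p D = 1020 × 3923 × 146.8 = 5.87×10^8 J/(m^2 K).
ΔQ = C ΔT = 5.87×10^8 × 2.729 = 1.60×10^9 J/m².

1.60×10^9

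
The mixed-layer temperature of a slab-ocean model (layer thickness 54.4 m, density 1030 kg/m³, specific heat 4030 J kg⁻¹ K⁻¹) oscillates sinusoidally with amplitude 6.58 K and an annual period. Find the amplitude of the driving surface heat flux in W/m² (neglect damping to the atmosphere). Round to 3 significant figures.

296

Areal heat capacity C = ρ c_p D = 1030 × 4030 × 54.4 = 2.26×10^8 J/(m^2 K).
ω = 2π / 3.15×10^7 s = 1.99×10^-7 s⁻¹.
Cω = 2.26×10^8 × 1.99×10^-7 = 45.0 W/(m²·K).
F₀ = A × Cω = 6.58 × 45.0 = 296 W/m².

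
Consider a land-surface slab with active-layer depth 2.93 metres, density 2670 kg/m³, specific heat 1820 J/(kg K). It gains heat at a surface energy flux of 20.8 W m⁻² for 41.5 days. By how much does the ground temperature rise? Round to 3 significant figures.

5.24 K

Areal heat capacity C = ρ c_p D = 2670 × 1820 × 2.93 = 1.42×10^7 J m⁻² K⁻¹.
Net heat input Q = F Δt = 20.8 × (41.5 days × 86400 s/day) = 7.46×10^7 J/m².
ΔT = Q / C = 7.46×10^7 / 1.42×10^7 = 5.24 K.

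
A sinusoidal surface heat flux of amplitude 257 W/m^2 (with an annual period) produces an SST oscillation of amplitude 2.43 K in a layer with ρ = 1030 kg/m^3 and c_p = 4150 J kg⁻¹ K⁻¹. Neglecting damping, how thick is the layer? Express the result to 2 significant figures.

120 m

ω = 2π / 3.15×10^7 s = 1.99×10^-7 s⁻¹.
Required C = F₀ / (A ω) = 257 / (2.43 × 1.99×10^-7) = 5.31×10^8 J/(m²·K).
D = C / (ρ c_p) = 5.31×10^8 / (1030 × 4150) = 124 m.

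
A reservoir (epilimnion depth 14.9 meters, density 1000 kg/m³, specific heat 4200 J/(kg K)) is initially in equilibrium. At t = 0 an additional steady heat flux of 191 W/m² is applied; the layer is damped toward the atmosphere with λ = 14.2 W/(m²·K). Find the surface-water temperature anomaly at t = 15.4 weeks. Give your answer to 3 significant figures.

Areal heat capacity C = ρ c_p D = 1000 × 4200 × 14.9 = 6.26×10^7 J/(m^2 K).
τ = C / λ = 6.26×10^7 / 14.2 = 4.41×10^6 s.
Equilibrium anomaly ΔT_eq = F / λ = 191 / 14.2 = 13.5 K.
t = 15.4 weeks = 9.31×10^6 s, so t/τ = 2.11.
ΔT(t) = ΔT_eq (1 − e^(−t/τ)) = 13.5 × (1 − e^−2.11) = 11.8 K.

11.8 K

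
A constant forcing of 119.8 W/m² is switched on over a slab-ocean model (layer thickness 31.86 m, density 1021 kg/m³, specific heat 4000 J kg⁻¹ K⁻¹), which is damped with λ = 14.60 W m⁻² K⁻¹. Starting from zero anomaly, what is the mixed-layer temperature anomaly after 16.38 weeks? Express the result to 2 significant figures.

Areal heat capacity C = ρ c_p D = 1021 × 4000 × 31.86 = 1.30×10^8 J/(m²·K).
τ = C / λ = 1.30×10^8 / 14.60 = 8.91×10^6 s.
Equilibrium anomaly ΔT_eq = F / λ = 119.8 / 14.60 = 8.21 K.
t = 16.38 weeks = 9.91×10^6 s, so t/τ = 1.11.
ΔT(t) = ΔT_eq (1 − e^(−t/τ)) = 8.21 × (1 − e^−1.11) = 5.51 K.

5.5 K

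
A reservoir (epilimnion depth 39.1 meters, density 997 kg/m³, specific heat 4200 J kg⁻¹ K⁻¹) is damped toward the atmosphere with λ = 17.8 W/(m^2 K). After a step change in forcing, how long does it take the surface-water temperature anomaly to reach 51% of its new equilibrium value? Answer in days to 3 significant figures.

Areal heat capacity C = ρ c_p D = 997 × 4200 × 39.1 = 1.64×10^8 J m⁻² K⁻¹.
τ = C / λ = 1.64×10^8 / 17.8 = 9.20×10^6 s.
Fraction reached: 1 − e^(−t/τ) = 0.51 ⇒ t = −τ ln(1 − 0.51) = τ × 0.713.
t = 6.56×10^6 s = 75.9 days.

75.9 days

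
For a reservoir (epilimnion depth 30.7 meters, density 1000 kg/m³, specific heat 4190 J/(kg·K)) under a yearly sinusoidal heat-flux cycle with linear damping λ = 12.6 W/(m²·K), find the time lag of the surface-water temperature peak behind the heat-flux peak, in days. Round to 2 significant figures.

Areal heat capacity C = ρ c_p D = 1000 × 4190 × 30.7 = 1.29×10^8 J/(m^2 K).
ω = 2π / 3.15×10^7 s = 1.99×10^-7 s⁻¹.
Phase lag φ = arctan(Cω/λ) = arctan(25.6/12.6) = 1.11 rad.
Time lag = φ / ω = 1.11 / 1.99×10^-7 = 5.59×10^6 s = 64.7 days.

65 days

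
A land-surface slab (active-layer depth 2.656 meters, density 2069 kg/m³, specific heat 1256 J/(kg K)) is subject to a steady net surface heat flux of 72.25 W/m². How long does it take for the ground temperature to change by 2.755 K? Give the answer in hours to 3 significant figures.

73.1 hours

Areal heat capacity C = ρ c_p D = 2069 × 1256 × 2.656 = 6.90×10^6 J m⁻² K⁻¹.
Time required: Δt = C ΔT / F = 6.90×10^6 × 2.755 / 72.25 = 2.63×10^5 s.
In hours: 2.63×10^5 s / (3600 s/hour) = 73.1 hours.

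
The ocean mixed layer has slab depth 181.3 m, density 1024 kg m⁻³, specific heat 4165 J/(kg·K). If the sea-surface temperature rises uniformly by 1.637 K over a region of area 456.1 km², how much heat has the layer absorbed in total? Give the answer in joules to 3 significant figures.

Areal heat capacity C = ρ c_p D = 1024 × 4165 × 181.3 = 7.73×10^8 J m⁻² K⁻¹.
Heat per unit area: q = C ΔT = 7.73×10^8 × 1.637 = 1.27×10^9 J/m².
Total heat: Q = q × A = 1.27×10^9 × (456.1 × 10⁶ m²) = 5.77×10^17 J.

5.77×10^17 J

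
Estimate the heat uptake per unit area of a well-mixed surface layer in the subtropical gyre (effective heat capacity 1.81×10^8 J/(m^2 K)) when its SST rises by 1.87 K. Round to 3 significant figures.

3.38×10^8

Areal heat capacity C = 1.81×10^8 J/(m^2 K) (given).
ΔQ = C ΔT = 1.81×10^8 × 1.87 = 3.38×10^8 J/m².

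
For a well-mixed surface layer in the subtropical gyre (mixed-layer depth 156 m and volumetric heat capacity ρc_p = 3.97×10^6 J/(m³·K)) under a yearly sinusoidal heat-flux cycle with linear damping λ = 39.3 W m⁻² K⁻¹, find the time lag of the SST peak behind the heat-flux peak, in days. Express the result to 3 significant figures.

Areal heat capacity C = ρc_p × D = 3.97×10^6 × 156 = 6.19×10^8 J m⁻² K⁻¹.
ω = 2π / 3.15×10^7 s = 1.99×10^-7 s⁻¹.
Phase lag φ = arctan(Cω/λ) = arctan(123/39.3) = 1.26 rad.
Time lag = φ / ω = 1.26 / 1.99×10^-7 = 6.34×10^6 s = 73.3 days.

73.3 days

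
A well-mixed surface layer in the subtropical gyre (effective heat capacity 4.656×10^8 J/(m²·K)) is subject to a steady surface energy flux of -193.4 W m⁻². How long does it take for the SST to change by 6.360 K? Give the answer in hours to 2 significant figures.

Areal heat capacity C = 4.656×10^8 J/(m²·K) (given).
Time required: Δt = C ΔT / F = 4.66×10^8 × -6.360 / -193.4 = 1.53×10^7 s.
In hours: 1.53×10^7 s / (3600 s/hour) = 4250 hours.

4300 hours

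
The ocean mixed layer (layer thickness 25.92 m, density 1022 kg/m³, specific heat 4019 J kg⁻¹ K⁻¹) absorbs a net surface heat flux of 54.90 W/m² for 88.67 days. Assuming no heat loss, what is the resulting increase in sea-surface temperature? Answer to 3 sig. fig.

3.95 K

Areal heat capacity C = ρ c_p D = 1022 × 4019 × 25.92 = 1.06×10^8 J m⁻² K⁻¹.
Net heat input Q = F Δt = 54.90 × (88.67 days × 86400 s/day) = 4.21×10^8 J/m².
ΔT = Q / C = 4.21×10^8 / 1.06×10^8 = 3.95 K.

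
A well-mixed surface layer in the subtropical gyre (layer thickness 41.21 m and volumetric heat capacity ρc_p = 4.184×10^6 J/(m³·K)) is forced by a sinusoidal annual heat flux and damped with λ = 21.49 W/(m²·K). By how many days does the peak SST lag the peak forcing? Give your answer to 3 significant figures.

Areal heat capacity C = ρc_p × D = 4.184×10^6 × 41.21 = 1.72×10^8 J m⁻² K⁻¹.
ω = 2π / 3.15×10^7 s = 1.99×10^-7 s⁻¹.
Phase lag φ = arctan(Cω/λ) = arctan(34.4/21.49) = 1.01 rad.
Time lag = φ / ω = 1.01 / 1.99×10^-7 = 5.08×10^6 s = 58.8 days.

58.8 days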